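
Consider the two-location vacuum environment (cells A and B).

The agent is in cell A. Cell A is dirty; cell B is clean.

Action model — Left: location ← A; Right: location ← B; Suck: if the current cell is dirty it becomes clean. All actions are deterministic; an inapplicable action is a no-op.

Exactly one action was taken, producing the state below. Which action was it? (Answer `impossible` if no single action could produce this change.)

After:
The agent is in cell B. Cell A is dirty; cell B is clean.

Right

try  Left: <A|dirty|clean>
try Right: <B|dirty|clean>  ← match
try  Suck: <A|clean|clean>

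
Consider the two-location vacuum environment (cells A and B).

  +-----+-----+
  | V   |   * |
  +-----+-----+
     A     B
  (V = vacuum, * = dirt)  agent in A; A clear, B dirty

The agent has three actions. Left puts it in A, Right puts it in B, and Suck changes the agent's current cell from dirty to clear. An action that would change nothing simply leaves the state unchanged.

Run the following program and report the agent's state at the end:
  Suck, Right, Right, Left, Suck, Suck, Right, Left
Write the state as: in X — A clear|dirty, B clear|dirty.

Suck (#1): in A — A clear, B dirty
Right (#2): in B — A clear, B dirty
Right (#3): in B — A clear, B dirty
Left (#4): in A — A clear, B dirty
Suck (#5): in A — A clear, B dirty
Suck (#6): in A — A clear, B dirty
Right (#7): in B — A clear, B dirty
Left (#8): in A — A clear, B dirty

in A — A clear, B dirty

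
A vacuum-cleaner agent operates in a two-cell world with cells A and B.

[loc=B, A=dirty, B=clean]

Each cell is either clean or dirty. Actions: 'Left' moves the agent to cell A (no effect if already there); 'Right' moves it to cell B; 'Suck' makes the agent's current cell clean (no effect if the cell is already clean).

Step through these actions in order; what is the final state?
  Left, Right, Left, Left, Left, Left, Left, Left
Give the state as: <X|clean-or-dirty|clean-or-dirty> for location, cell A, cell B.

t=1 Left ⇒ <A|dirty|clean>
t=2 Right ⇒ <B|dirty|clean>
t=3 Left ⇒ <A|dirty|clean>
t=4 Left ⇒ <A|dirty|clean>
t=5 Left ⇒ <A|dirty|clean>
t=6 Left ⇒ <A|dirty|clean>
t=7 Left ⇒ <A|dirty|clean>
t=8 Left ⇒ <A|dirty|clean>

<A|dirty|clean>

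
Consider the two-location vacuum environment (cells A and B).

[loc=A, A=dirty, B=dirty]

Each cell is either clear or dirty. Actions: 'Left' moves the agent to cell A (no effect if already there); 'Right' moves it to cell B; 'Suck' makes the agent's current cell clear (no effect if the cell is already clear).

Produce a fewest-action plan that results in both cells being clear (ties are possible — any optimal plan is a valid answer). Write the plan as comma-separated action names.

Suck, Right, Suck

1. Suck → loc=A A=clear B=dirty
2. Right → loc=B A=clear B=dirty
3. Suck → loc=B A=clear B=clear
min 3: Suck A + move + Suck B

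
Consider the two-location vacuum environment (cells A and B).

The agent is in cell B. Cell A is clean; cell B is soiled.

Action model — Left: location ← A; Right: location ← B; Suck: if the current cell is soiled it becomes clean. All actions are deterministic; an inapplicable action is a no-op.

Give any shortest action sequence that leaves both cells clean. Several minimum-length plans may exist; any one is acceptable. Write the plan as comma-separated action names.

[1] after Suck: (B; A:clean, B:clean)
min 1: B is soiled, one Suck

Suck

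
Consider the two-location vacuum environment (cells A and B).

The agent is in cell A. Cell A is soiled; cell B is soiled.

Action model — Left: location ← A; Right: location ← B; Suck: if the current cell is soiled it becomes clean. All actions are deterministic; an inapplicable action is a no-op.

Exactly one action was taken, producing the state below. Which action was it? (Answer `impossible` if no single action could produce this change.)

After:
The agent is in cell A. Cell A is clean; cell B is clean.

impossible

try  Left: in A — A soiled, B soiled
try Right: in B — A soiled, B soiled
try  Suck: in A — A clean, B soiled
no single action produces the after-state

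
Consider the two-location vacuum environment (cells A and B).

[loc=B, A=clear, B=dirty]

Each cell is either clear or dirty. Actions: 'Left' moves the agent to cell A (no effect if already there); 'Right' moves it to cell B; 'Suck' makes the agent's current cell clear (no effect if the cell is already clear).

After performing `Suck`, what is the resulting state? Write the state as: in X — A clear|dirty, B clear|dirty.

start: in B — A clear, B dirty
t=1 Suck ⇒ in B — A clear, B clear

in B — A clear, B clear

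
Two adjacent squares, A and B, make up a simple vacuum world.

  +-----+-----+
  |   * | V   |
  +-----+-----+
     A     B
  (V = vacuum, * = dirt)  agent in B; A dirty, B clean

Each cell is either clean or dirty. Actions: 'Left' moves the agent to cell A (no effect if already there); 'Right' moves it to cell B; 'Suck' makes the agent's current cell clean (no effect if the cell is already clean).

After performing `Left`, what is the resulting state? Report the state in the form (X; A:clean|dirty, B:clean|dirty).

start: (B; A:dirty, B:clean)
1) do Left; now (A; A:dirty, B:clean)

(A; A:dirty, B:clean)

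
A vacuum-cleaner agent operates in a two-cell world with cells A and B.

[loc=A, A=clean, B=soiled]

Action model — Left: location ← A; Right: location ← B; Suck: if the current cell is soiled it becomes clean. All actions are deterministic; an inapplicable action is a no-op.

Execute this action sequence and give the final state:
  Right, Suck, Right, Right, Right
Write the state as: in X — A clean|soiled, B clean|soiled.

t=1 Right ⇒ in B — A clean, B soiled
t=2 Suck ⇒ in B — A clean, B clean
t=3 Right ⇒ in B — A clean, B clean
t=4 Right ⇒ in B — A clean, B clean
t=5 Right ⇒ in B — A clean, B clean

in B — A clean, B clean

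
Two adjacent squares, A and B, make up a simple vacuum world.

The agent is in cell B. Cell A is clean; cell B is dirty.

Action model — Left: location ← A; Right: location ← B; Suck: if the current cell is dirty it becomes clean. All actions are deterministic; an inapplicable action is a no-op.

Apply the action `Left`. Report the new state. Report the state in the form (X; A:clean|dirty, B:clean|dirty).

start: (B; A:clean, B:dirty)
Left (#1): (A; A:clean, B:dirty)

(A; A:clean, B:dirty)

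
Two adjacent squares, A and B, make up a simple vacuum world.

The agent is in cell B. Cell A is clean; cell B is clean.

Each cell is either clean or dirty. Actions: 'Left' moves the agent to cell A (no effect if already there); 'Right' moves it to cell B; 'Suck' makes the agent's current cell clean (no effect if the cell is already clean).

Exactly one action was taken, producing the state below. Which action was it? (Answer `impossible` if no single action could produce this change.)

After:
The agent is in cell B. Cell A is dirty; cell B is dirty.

impossible

try  Left: in A — A clean, B clean
try Right: in B — A clean, B clean
try  Suck: in B — A clean, B clean
no single action produces the after-state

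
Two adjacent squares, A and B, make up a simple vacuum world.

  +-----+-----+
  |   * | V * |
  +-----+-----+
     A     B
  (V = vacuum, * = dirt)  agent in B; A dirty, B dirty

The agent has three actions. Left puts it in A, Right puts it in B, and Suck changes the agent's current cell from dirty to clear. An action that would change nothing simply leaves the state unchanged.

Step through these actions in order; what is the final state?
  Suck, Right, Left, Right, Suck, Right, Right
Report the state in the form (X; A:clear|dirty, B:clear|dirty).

t=1 Suck ⇒ (B; A:dirty, B:clear)
t=2 Right ⇒ (B; A:dirty, B:clear)
t=3 Left ⇒ (A; A:dirty, B:clear)
t=4 Right ⇒ (B; A:dirty, B:clear)
t=5 Suck ⇒ (B; A:dirty, B:clear)
t=6 Right ⇒ (B; A:dirty, B:clear)
t=7 Right ⇒ (B; A:dirty, B:clear)

(B; A:dirty, B:clear)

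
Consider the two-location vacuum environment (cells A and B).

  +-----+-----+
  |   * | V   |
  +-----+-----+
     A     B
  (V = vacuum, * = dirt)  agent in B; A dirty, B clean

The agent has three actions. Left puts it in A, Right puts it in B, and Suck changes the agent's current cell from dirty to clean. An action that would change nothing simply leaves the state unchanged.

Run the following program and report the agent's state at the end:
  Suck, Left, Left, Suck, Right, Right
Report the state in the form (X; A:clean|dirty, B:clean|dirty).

(B; A:clean, B:clean)

step 1/6 (Suck): (B; A:dirty, B:clean)
step 2/6 (Left): (A; A:dirty, B:clean)
step 3/6 (Left): (A; A:dirty, B:clean)
step 4/6 (Suck): (A; A:clean, B:clean)
step 5/6 (Right): (B; A:clean, B:clean)
step 6/6 (Right): (B; A:clean, B:clean)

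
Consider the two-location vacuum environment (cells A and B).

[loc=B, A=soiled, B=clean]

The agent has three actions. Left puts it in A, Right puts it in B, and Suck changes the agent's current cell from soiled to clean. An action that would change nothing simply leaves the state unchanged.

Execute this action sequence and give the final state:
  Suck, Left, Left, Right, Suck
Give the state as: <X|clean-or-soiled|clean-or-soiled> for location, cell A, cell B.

1) do Suck; now <B|soiled|clean>
2) do Left; now <A|soiled|clean>
3) do Left; now <A|soiled|clean>
4) do Right; now <B|soiled|clean>
5) do Suck; now <B|soiled|clean>

<B|soiled|clean>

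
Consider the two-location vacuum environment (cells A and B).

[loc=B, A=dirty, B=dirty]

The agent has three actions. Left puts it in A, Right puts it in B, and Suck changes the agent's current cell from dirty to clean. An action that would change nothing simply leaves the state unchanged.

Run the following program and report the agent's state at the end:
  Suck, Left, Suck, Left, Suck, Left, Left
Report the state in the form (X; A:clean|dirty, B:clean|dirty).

(A; A:clean, B:clean)

t=1 Suck ⇒ (B; A:dirty, B:clean)
t=2 Left ⇒ (A; A:dirty, B:clean)
t=3 Suck ⇒ (A; A:clean, B:clean)
t=4 Left ⇒ (A; A:clean, B:clean)
t=5 Suck ⇒ (A; A:clean, B:clean)
t=6 Left ⇒ (A; A:clean, B:clean)
t=7 Left ⇒ (A; A:clean, B:clean)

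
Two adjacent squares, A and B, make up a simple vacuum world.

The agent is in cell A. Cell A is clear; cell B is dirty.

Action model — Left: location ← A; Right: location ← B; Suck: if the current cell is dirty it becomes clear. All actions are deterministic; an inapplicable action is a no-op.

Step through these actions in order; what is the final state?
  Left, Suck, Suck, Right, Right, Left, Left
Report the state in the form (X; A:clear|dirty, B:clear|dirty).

1. Left → (A; A:clear, B:dirty)
2. Suck → (A; A:clear, B:dirty)
3. Suck → (A; A:clear, B:dirty)
4. Right → (B; A:clear, B:dirty)
5. Right → (B; A:clear, B:dirty)
6. Left → (A; A:clear, B:dirty)
7. Left → (A; A:clear, B:dirty)

(A; A:clear, B:dirty)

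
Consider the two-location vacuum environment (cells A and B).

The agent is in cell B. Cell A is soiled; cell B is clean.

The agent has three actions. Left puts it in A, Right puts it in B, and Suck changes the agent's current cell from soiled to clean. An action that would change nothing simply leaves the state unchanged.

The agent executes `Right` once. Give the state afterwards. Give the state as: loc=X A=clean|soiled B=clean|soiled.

start: loc=B A=soiled B=clean
Right (#1): loc=B A=soiled B=clean

loc=B A=soiled B=clean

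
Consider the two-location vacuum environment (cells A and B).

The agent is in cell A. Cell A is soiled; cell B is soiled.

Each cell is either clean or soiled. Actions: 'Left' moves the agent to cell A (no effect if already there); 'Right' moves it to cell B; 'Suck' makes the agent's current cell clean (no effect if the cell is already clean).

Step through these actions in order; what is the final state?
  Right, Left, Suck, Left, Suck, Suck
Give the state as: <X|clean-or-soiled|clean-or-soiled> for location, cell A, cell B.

[1] after Right: <B|soiled|soiled>
[2] after Left: <A|soiled|soiled>
[3] after Suck: <A|clean|soiled>
[4] after Left: <A|clean|soiled>
[5] after Suck: <A|clean|soiled>
[6] after Suck: <A|clean|soiled>

<A|clean|soiled>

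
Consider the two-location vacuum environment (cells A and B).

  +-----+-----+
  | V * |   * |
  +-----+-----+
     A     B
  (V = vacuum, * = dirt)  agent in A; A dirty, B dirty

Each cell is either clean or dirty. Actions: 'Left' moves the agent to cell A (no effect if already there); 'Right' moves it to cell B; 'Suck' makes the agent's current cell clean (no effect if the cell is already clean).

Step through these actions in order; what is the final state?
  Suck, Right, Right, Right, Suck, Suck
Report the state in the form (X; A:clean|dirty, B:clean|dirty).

1. Suck → (A; A:clean, B:dirty)
2. Right → (B; A:clean, B:dirty)
3. Right → (B; A:clean, B:dirty)
4. Right → (B; A:clean, B:dirty)
5. Suck → (B; A:clean, B:clean)
6. Suck → (B; A:clean, B:clean)

(B; A:clean, B:clean)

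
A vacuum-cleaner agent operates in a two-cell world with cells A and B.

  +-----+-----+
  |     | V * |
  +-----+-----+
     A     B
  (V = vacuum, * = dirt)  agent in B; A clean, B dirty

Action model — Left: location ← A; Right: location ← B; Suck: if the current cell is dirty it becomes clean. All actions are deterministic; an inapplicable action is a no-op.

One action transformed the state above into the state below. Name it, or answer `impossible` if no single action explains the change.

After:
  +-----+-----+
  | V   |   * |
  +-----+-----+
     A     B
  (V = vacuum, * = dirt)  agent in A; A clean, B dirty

try  Left: loc=A A=clean B=dirty  ← match
try Right: loc=B A=clean B=dirty
try  Suck: loc=B A=clean B=clean

Left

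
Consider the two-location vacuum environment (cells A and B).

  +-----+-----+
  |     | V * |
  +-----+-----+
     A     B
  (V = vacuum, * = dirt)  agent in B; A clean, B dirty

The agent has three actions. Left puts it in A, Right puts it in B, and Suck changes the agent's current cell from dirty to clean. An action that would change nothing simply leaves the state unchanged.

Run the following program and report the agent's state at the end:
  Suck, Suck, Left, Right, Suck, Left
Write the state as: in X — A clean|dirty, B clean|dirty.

[1] after Suck: in B — A clean, B clean
[2] after Suck: in B — A clean, B clean
[3] after Left: in A — A clean, B clean
[4] after Right: in B — A clean, B clean
[5] after Suck: in B — A clean, B clean
[6] after Left: in A — A clean, B clean

in A — A clean, B clean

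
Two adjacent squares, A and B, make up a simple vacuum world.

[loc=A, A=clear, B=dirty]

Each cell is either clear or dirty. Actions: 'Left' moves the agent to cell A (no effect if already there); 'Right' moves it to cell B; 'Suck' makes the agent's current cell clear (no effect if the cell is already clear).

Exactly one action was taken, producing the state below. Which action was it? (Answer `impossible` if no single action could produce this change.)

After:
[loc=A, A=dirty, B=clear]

impossible

try  Left: loc=A A=clear B=dirty
try Right: loc=B A=clear B=dirty
try  Suck: loc=A A=clear B=dirty
no single action produces the after-state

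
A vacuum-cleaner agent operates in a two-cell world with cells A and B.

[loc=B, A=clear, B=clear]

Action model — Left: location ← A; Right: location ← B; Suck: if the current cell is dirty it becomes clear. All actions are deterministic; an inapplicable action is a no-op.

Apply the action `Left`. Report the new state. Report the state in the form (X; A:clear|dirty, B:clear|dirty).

(A; A:clear, B:clear)

start: (B; A:clear, B:clear)
[1] after Left: (A; A:clear, B:clear)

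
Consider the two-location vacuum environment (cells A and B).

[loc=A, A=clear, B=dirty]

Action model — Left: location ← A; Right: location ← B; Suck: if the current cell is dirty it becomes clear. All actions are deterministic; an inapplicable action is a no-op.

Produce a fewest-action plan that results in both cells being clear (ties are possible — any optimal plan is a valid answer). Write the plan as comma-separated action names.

[1] after Right: in B — A clear, B dirty
[2] after Suck: in B — A clear, B clear
min 2: go B then Suck

Right, Suck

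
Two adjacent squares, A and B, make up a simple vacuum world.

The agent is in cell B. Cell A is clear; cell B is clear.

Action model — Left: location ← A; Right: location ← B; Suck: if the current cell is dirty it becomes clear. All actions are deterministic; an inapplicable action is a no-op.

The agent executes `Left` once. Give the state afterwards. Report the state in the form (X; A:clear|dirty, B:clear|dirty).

start: (B; A:clear, B:clear)
Left (#1): (A; A:clear, B:clear)

(A; A:clear, B:clear)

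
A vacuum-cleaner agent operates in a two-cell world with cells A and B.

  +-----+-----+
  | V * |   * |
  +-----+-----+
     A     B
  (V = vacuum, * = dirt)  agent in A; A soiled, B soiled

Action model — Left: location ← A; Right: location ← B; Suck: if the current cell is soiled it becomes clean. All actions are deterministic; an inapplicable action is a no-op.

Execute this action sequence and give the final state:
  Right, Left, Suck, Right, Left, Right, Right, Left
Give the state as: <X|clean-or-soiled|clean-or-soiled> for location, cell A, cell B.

<A|clean|soiled>

Right (#1): <B|soiled|soiled>
Left (#2): <A|soiled|soiled>
Suck (#3): <A|clean|soiled>
Right (#4): <B|clean|soiled>
Left (#5): <A|clean|soiled>
Right (#6): <B|clean|soiled>
Right (#7): <B|clean|soiled>
Left (#8): <A|clean|soiled>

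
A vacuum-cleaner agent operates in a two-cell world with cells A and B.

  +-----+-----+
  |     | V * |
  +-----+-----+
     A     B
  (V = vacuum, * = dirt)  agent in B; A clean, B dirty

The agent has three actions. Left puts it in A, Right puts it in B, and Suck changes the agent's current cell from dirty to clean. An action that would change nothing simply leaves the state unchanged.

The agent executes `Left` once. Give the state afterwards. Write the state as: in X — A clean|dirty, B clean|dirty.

start: in B — A clean, B dirty
1) do Left; now in A — A clean, B dirty

in A — A clean, B dirty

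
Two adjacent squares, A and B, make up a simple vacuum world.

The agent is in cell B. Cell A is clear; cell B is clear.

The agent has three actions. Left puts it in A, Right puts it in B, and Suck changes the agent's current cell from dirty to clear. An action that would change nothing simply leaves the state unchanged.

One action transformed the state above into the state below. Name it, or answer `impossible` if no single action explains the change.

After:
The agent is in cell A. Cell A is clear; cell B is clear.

try  Left: loc=A A=clear B=clear  ← match
try Right: loc=B A=clear B=clear
try  Suck: loc=B A=clear B=clear

Left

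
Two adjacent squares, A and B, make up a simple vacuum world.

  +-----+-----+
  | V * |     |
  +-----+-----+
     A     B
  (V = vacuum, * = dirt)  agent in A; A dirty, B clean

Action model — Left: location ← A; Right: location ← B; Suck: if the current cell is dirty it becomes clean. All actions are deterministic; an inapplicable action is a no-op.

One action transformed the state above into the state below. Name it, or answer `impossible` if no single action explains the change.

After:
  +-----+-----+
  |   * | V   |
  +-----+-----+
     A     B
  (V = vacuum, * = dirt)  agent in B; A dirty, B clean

try  Left: in A — A dirty, B clean
try Right: in B — A dirty, B clean  ← match
try  Suck: in A — A clean, B clean

Right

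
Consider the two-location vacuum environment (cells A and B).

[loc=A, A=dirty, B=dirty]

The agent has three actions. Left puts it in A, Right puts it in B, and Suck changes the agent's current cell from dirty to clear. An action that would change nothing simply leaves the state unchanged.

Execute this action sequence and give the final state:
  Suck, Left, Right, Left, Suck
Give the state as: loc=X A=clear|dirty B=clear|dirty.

loc=A A=clear B=dirty

1) do Suck; now loc=A A=clear B=dirty
2) do Left; now loc=A A=clear B=dirty
3) do Right; now loc=B A=clear B=dirty
4) do Left; now loc=A A=clear B=dirty
5) do Suck; now loc=A A=clear B=dirty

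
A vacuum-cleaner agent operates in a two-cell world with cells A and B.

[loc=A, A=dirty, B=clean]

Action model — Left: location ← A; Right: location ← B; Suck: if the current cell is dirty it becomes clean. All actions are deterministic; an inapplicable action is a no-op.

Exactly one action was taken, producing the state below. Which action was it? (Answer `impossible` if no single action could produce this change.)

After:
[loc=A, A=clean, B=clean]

try  Left: (A; A:dirty, B:clean)
try Right: (B; A:dirty, B:clean)
try  Suck: (A; A:clean, B:clean)  ← match

Suck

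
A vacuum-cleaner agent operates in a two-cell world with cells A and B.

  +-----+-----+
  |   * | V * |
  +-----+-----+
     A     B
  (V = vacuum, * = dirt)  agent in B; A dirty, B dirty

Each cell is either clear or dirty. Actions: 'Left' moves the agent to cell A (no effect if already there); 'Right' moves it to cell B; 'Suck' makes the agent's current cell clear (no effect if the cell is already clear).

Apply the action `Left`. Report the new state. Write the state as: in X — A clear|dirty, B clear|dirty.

start: in B — A dirty, B dirty
1. Left → in A — A dirty, B dirty

in A — A dirty, B dirty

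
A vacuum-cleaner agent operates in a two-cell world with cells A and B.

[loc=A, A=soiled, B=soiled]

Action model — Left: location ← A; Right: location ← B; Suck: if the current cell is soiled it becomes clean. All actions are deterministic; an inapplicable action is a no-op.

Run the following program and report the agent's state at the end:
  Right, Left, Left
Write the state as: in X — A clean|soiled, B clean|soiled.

in A — A soiled, B soiled

Right (#1): in B — A soiled, B soiled
Left (#2): in A — A soiled, B soiled
Left (#3): in A — A soiled, B soiled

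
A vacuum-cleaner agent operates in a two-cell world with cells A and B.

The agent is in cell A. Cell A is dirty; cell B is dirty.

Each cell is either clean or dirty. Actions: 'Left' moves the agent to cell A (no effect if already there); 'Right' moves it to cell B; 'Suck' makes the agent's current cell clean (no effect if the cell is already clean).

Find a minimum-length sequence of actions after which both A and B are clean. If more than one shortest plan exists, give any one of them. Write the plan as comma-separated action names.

1) do Suck; now <A|clean|dirty>
2) do Right; now <B|clean|dirty>
3) do Suck; now <B|clean|clean>
min 3: Suck A + move + Suck B

Suck, Right, Suck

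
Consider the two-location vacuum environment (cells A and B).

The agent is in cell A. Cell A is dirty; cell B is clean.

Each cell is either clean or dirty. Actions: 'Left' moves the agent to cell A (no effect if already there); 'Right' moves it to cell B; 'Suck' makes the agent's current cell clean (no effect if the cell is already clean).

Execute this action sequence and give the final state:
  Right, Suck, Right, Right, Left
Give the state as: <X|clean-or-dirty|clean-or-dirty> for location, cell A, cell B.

step 1/5 (Right): <B|dirty|clean>
step 2/5 (Suck): <B|dirty|clean>
step 3/5 (Right): <B|dirty|clean>
step 4/5 (Right): <B|dirty|clean>
step 5/5 (Left): <A|dirty|clean>

<A|dirty|clean>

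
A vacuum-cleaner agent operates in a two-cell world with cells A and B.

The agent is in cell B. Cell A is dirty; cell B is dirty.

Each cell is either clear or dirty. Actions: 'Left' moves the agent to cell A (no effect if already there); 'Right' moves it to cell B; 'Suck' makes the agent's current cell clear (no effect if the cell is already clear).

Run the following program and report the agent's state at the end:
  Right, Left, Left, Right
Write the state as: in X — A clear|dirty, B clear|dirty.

in B — A dirty, B dirty

t=1 Right ⇒ in B — A dirty, B dirty
t=2 Left ⇒ in A — A dirty, B dirty
t=3 Left ⇒ in A — A dirty, B dirty
t=4 Right ⇒ in B — A dirty, B dirty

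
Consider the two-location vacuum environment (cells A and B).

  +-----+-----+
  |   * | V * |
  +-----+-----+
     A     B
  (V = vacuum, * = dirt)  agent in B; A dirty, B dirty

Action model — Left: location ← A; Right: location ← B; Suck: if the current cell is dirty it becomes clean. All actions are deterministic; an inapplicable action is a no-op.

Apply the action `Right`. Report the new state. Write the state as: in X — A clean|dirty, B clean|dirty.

start: in B — A dirty, B dirty
1) do Right; now in B — A dirty, B dirty

in B — A dirty, B dirty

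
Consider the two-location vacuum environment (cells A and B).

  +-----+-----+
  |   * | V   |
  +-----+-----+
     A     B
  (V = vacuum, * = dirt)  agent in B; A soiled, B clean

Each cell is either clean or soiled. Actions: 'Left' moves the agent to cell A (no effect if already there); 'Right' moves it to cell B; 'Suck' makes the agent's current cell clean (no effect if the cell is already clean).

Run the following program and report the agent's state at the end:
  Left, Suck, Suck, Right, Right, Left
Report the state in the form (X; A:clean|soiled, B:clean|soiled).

(A; A:clean, B:clean)

[1] after Left: (A; A:soiled, B:clean)
[2] after Suck: (A; A:clean, B:clean)
[3] after Suck: (A; A:clean, B:clean)
[4] after Right: (B; A:clean, B:clean)
[5] after Right: (B; A:clean, B:clean)
[6] after Left: (A; A:clean, B:clean)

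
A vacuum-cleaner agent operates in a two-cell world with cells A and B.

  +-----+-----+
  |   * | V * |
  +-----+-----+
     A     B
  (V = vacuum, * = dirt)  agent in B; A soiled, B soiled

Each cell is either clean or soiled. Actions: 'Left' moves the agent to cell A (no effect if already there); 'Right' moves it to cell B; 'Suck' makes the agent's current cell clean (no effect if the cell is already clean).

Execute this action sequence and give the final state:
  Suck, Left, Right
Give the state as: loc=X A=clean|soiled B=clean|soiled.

loc=B A=soiled B=clean

t=1 Suck ⇒ loc=B A=soiled B=clean
t=2 Left ⇒ loc=A A=soiled B=clean
t=3 Right ⇒ loc=B A=soiled B=clean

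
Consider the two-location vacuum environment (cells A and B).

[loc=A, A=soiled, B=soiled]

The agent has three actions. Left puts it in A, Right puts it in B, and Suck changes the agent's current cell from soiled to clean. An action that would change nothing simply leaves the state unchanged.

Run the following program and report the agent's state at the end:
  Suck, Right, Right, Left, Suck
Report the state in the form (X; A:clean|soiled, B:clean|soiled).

step 1/5 (Suck): (A; A:clean, B:soiled)
step 2/5 (Right): (B; A:clean, B:soiled)
step 3/5 (Right): (B; A:clean, B:soiled)
step 4/5 (Left): (A; A:clean, B:soiled)
step 5/5 (Suck): (A; A:clean, B:soiled)

(A; A:clean, B:soiled)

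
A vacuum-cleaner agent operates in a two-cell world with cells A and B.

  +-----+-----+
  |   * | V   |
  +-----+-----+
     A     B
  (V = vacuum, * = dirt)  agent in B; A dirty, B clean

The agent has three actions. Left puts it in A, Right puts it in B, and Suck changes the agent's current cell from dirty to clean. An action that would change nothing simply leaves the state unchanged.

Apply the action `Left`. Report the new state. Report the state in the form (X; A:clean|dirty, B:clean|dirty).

(A; A:dirty, B:clean)

start: (B; A:dirty, B:clean)
step 1/1 (Left): (A; A:dirty, B:clean)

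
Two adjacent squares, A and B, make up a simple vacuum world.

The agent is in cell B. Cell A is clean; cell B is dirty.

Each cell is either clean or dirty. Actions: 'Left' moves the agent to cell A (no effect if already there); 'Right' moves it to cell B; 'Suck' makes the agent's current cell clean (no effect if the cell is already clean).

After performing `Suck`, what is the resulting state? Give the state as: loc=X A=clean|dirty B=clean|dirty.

loc=B A=clean B=clean

start: loc=B A=clean B=dirty
1) do Suck; now loc=B A=clean B=clean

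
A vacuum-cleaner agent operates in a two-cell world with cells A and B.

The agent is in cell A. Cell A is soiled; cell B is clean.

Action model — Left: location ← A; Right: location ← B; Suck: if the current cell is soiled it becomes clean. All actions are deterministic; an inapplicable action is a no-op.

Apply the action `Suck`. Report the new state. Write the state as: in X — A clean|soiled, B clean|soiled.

start: in A — A soiled, B clean
1) do Suck; now in A — A clean, B clean

in A — A clean, B clean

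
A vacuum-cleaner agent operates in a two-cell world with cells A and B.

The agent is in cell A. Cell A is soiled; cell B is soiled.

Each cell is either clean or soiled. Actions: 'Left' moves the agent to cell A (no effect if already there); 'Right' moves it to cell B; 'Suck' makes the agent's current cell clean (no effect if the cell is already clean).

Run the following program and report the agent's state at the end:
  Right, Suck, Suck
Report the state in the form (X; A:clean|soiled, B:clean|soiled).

(B; A:soiled, B:clean)

[1] after Right: (B; A:soiled, B:soiled)
[2] after Suck: (B; A:soiled, B:clean)
[3] after Suck: (B; A:soiled, B:clean)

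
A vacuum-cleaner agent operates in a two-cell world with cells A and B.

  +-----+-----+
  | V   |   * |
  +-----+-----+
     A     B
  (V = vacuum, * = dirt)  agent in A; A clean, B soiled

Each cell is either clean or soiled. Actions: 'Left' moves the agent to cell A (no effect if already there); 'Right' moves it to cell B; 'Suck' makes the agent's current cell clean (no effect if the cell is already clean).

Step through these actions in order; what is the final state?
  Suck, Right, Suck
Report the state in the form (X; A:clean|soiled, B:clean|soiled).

(B; A:clean, B:clean)

t=1 Suck ⇒ (A; A:clean, B:soiled)
t=2 Right ⇒ (B; A:clean, B:soiled)
t=3 Suck ⇒ (B; A:clean, B:clean)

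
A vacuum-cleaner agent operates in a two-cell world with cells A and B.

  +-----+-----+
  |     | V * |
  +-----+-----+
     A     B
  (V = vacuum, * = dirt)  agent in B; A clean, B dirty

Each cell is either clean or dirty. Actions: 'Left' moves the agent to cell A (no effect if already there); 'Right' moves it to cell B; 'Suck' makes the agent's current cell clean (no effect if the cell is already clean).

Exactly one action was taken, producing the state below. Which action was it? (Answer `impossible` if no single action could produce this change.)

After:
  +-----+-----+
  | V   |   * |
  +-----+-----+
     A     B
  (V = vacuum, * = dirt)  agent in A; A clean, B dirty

try  Left: loc=A A=clean B=dirty  ← match
try Right: loc=B A=clean B=dirty
try  Suck: loc=B A=clean B=clean

Left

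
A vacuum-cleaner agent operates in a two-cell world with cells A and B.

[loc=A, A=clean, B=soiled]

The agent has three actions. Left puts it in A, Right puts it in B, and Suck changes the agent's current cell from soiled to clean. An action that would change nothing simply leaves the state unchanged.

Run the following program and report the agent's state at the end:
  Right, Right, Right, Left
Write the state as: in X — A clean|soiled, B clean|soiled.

in A — A clean, B soiled

1) do Right; now in B — A clean, B soiled
2) do Right; now in B — A clean, B soiled
3) do Right; now in B — A clean, B soiled
4) do Left; now in A — A clean, B soiled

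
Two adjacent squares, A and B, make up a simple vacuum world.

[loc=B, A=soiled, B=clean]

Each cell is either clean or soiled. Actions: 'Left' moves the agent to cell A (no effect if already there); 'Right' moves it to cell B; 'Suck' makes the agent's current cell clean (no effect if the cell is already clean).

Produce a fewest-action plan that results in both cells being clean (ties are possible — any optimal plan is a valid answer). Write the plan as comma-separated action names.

Left, Suck

t=1 Left ⇒ loc=A A=soiled B=clean
t=2 Suck ⇒ loc=A A=clean B=clean
min 2: go A then Suck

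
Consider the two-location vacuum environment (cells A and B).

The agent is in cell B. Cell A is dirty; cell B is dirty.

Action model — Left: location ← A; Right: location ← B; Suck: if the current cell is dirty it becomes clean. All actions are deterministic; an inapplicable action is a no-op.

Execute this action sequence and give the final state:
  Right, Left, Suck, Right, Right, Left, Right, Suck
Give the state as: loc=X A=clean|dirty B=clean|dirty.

1) do Right; now loc=B A=dirty B=dirty
2) do Left; now loc=A A=dirty B=dirty
3) do Suck; now loc=A A=clean B=dirty
4) do Right; now loc=B A=clean B=dirty
5) do Right; now loc=B A=clean B=dirty
6) do Left; now loc=A A=clean B=dirty
7) do Right; now loc=B A=clean B=dirty
8) do Suck; now loc=B A=clean B=clean

loc=B A=clean B=clean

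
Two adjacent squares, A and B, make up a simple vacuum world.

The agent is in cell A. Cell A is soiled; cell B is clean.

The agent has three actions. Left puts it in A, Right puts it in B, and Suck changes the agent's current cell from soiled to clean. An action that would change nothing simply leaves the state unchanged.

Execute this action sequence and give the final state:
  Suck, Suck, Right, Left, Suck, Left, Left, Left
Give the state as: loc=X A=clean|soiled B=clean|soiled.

loc=A A=clean B=clean

1) do Suck; now loc=A A=clean B=clean
2) do Suck; now loc=A A=clean B=clean
3) do Right; now loc=B A=clean B=clean
4) do Left; now loc=A A=clean B=clean
5) do Suck; now loc=A A=clean B=clean
6) do Left; now loc=A A=clean B=clean
7) do Left; now loc=A A=clean B=clean
8) do Left; now loc=A A=clean B=clean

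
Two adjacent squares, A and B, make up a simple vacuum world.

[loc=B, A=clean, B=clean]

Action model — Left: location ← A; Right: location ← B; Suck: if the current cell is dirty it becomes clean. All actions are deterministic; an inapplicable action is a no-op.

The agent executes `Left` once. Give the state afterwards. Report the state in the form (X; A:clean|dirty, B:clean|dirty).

(A; A:clean, B:clean)

start: (B; A:clean, B:clean)
Left (#1): (A; A:clean, B:clean)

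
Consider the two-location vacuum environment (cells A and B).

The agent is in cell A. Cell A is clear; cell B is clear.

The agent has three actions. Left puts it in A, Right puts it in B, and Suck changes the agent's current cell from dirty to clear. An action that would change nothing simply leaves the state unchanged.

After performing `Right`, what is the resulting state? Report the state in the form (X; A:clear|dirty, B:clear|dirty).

(B; A:clear, B:clear)

start: (A; A:clear, B:clear)
step 1/1 (Right): (B; A:clear, B:clear)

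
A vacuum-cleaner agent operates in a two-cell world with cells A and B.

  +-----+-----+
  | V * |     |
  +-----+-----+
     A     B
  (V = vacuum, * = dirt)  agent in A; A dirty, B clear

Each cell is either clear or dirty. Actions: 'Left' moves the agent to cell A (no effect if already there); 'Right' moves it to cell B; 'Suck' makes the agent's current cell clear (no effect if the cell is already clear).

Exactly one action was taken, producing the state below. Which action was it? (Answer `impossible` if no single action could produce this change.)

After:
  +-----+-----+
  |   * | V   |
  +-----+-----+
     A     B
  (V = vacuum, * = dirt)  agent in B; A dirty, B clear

try  Left: <A|dirty|clear>
try Right: <B|dirty|clear>  ← match
try  Suck: <A|clear|clear>

Right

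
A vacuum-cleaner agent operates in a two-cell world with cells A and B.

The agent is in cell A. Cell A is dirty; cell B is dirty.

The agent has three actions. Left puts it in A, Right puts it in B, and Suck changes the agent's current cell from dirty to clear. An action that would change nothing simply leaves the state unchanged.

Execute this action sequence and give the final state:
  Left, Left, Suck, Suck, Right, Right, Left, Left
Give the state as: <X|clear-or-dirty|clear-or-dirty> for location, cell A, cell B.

<A|clear|dirty>

step 1/8 (Left): <A|dirty|dirty>
step 2/8 (Left): <A|dirty|dirty>
step 3/8 (Suck): <A|clear|dirty>
step 4/8 (Suck): <A|clear|dirty>
step 5/8 (Right): <B|clear|dirty>
step 6/8 (Right): <B|clear|dirty>
step 7/8 (Left): <A|clear|dirty>
step 8/8 (Left): <A|clear|dirty>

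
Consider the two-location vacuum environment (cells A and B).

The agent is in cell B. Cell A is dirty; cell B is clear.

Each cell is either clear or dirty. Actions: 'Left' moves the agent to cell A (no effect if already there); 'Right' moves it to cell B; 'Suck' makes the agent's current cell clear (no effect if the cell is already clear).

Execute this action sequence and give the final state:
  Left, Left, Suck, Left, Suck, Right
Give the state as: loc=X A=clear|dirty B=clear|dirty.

loc=B A=clear B=clear

Left (#1): loc=A A=dirty B=clear
Left (#2): loc=A A=dirty B=clear
Suck (#3): loc=A A=clear B=clear
Left (#4): loc=A A=clear B=clear
Suck (#5): loc=A A=clear B=clear
Right (#6): loc=B A=clear B=clear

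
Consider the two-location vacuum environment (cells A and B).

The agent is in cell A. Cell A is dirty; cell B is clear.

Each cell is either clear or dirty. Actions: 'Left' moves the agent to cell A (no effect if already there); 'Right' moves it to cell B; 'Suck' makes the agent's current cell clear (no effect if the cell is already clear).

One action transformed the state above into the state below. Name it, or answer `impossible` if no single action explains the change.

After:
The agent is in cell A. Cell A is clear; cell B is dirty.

try  Left: (A; A:dirty, B:clear)
try Right: (B; A:dirty, B:clear)
try  Suck: (A; A:clear, B:clear)
no single action produces the after-state

impossible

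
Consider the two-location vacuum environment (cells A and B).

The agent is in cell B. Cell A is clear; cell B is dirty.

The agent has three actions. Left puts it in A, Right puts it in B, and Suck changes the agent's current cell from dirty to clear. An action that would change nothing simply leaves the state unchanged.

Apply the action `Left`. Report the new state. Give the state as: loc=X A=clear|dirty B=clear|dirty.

loc=A A=clear B=dirty

start: loc=B A=clear B=dirty
[1] after Left: loc=A A=clear B=dirty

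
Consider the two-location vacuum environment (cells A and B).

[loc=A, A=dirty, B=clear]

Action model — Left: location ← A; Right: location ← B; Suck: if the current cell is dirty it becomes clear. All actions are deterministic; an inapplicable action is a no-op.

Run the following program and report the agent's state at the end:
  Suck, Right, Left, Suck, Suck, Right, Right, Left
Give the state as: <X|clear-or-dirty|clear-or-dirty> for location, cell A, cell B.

<A|clear|clear>

[1] after Suck: <A|clear|clear>
[2] after Right: <B|clear|clear>
[3] after Left: <A|clear|clear>
[4] after Suck: <A|clear|clear>
[5] after Suck: <A|clear|clear>
[6] after Right: <B|clear|clear>
[7] after Right: <B|clear|clear>
[8] after Left: <A|clear|clear>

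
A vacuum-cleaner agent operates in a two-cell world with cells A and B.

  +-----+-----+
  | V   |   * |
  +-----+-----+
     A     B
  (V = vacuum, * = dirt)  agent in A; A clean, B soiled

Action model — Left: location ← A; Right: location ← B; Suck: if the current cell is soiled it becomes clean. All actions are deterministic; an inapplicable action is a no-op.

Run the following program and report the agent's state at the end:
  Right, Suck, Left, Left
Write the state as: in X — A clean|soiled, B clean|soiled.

in A — A clean, B clean

1) do Right; now in B — A clean, B soiled
2) do Suck; now in B — A clean, B clean
3) do Left; now in A — A clean, B clean
4) do Left; now in A — A clean, B clean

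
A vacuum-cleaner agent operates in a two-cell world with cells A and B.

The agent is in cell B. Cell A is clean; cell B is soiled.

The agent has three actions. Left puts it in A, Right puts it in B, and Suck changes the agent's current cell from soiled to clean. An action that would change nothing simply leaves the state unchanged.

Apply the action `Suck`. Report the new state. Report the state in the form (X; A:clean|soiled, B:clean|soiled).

(B; A:clean, B:clean)

start: (B; A:clean, B:soiled)
[1] after Suck: (B; A:clean, B:clean)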